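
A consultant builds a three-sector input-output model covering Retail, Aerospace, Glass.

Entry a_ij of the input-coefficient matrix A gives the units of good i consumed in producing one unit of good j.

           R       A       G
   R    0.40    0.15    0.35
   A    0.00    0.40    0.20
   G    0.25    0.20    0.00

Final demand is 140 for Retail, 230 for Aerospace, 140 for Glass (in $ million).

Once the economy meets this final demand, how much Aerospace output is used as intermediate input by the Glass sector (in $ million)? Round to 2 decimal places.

z_AG = 77.99

I − A =
  [   0.60    -0.15    -0.35]
  [   0.00     0.60    -0.20]
  [  -0.25    -0.20     1.00]
Cofactors of I−A, C_ij = (−1)^(i+j)·(minor ij) (rows/columns in the sector order above):
  C_11 = (0.60)(1.00) − (-0.20)(-0.20) = 0.5600
  C_12 = −[(0.00)(1.00) − (-0.20)(-0.25)] = 0.0500
  C_13 = (0.00)(-0.20) − (0.60)(-0.25) = 0.1500
  C_21 = −[(-0.15)(1.00) − (-0.35)(-0.20)] = 0.2200
  C_22 = (0.60)(1.00) − (-0.35)(-0.25) = 0.5125
  C_23 = −[(0.60)(-0.20) − (-0.15)(-0.25)] = 0.1575
  C_31 = (-0.15)(-0.20) − (-0.35)(0.60) = 0.2400
  C_32 = −[(0.60)(-0.20) − (-0.35)(0.00)] = 0.1200
  C_33 = (0.60)(0.60) − (-0.15)(0.00) = 0.3600
det(I−A) = Σ_j (I−A)_1j·C_1j = (0.60)(0.5600) + (-0.15)(0.0500) + (-0.35)(0.1500) = 0.2760
adj(I−A) = Cᵀ =
  [ 0.5600   0.2200   0.2400]
  [ 0.0500   0.5125   0.1200]
  [ 0.1500   0.1575   0.3600]
(I − A)⁻¹ = adj(I−A) / det(I−A) ≈
  [   2.0290     0.7971     0.8696]
  [   0.1812     1.8569     0.4348]
  [   0.5435     0.5707     1.3043]
First solve x = (I − A)⁻¹ d = adj(I−A)·d / det(I−A); in particular x_G = (0.1500·140 + 0.1575·230 + 0.3600·140) / 0.2760 = 107.625 / 0.2760 ≈ 389.9457.
Intermediate flow from A to G: z_AG = a_AG · x_G = 0.20 × 107.625 / 0.2760 = 21.525 / 0.2760 ≈ 77.99.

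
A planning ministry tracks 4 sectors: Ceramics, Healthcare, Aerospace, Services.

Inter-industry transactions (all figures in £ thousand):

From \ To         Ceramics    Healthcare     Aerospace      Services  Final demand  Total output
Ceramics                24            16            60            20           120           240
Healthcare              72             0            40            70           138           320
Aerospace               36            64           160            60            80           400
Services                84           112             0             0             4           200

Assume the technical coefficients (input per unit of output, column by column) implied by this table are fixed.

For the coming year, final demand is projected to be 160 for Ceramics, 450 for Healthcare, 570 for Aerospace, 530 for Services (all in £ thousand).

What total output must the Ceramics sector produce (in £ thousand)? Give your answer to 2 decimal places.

Technical coefficients a_ij = z_ij / X_j:
  a_11 = 24/240 = 0.10, a_21 = 72/240 = 0.30, a_31 = 36/240 = 0.15, a_41 = 84/240 = 0.35
  a_12 = 16/320 = 0.05, a_22 = 0/320 = 0.00, a_32 = 64/320 = 0.20, a_42 = 112/320 = 0.35
  a_13 = 60/400 = 0.15, a_23 = 40/400 = 0.10, a_33 = 160/400 = 0.40, a_43 = 0/400 = 0.00
  a_14 = 20/200 = 0.10, a_24 = 70/200 = 0.35, a_34 = 60/200 = 0.30, a_44 = 0/200 = 0.00
I − A =
  [   0.90    -0.05    -0.15    -0.10]
  [  -0.30     1.00    -0.10    -0.35]
  [  -0.15    -0.20     0.60    -0.30]
  [  -0.35    -0.35     0.00     1.00]
Compute the cofactors C_ij = (−1)^(i+j)·(3×3 minor ij) of I−A; the adjugate is their transpose:
adj(I−A) = Cᵀ =
  [ 0.496000   0.096750   0.140125   0.125500]
  [ 0.279000   0.480750   0.149875   0.241125]
  [ 0.352625   0.285500   0.723125   0.352125]
  [ 0.271250   0.202125   0.101500   0.480750]
det(I−A) = Σ_j (I−A)_1j·C_1j = (0.90)(0.496000) + (-0.05)(0.279000) + (-0.15)(0.352625) + (-0.10)(0.271250) = 0.35243125
(I − A)⁻¹ = adj(I−A) / det(I−A) ≈
  [   1.4074     0.2745     0.3976     0.3561]
  [   0.7916     1.3641     0.4253     0.6842]
  [   1.0005     0.8101     2.0518     0.9991]
  [   0.7697     0.5735     0.2880     1.3641]
x = (I − A)⁻¹ d = adj(I−A)·d / det(I−A), with det(I−A) = 0.35243125:
  x_1 = (0.496000·160 + 0.096750·450 + 0.140125·570 + 0.125500·530) / 0.35243125 = 269.28375 / 0.35243125 ≈ 764.07
  x_2 = (0.279000·160 + 0.480750·450 + 0.149875·570 + 0.241125·530) / 0.35243125 = 474.2025 / 0.35243125 ≈ 1345.52
  x_3 = (0.352625·160 + 0.285500·450 + 0.723125·570 + 0.352125·530) / 0.35243125 = 783.7025 / 0.35243125 ≈ 2223.70
  x_4 = (0.271250·160 + 0.202125·450 + 0.101500·570 + 0.480750·530) / 0.35243125 = 447.00875 / 0.35243125 ≈ 1268.36

x_1 = 764.07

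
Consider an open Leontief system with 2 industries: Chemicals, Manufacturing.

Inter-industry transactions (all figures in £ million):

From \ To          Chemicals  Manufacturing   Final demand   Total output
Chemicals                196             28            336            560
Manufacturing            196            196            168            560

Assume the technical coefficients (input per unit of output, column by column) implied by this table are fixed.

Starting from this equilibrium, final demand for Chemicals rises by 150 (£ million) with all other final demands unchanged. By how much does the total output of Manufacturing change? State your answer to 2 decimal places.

Technical coefficients a_ij = z_ij / X_j:
  a_11 = 196/560 = 0.35, a_21 = 196/560 = 0.35
  a_12 = 28/560 = 0.05, a_22 = 196/560 = 0.35
I − A =
  [   0.65    -0.05]
  [  -0.35     0.65]
det(I−A) = (0.65)(0.65) − (-0.05)(-0.35) = 0.4050
adj(I−A) = [[0.65, 0.05], [0.35, 0.65]]
(I − A)⁻¹ = adj(I−A) / det(I−A) ≈
  [   1.6049     0.1235]
  [   0.8642     1.6049]
Δx = (I − A)⁻¹ Δd with Δd having +150 in the Chemicals component and 0 elsewhere.
So Δx_2 = L_21 · (+150), where L_21 = adj(I−A)_21 / det(I−A) = 0.35 / 0.4050.
Δx_2 = 0.35 × (+150) / 0.4050 = 52.50 / 0.4050 ≈ 129.63.

Δx_2 = 129.63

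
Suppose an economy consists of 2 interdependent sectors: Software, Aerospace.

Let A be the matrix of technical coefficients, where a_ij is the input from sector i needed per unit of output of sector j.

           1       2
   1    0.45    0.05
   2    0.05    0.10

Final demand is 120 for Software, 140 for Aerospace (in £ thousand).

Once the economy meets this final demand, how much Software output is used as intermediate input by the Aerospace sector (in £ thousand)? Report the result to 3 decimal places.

z_12 = 8.426

I − A =
  [   0.55    -0.05]
  [  -0.05     0.90]
det(I−A) = (0.55)(0.90) − (-0.05)(-0.05) = 0.4925
adj(I−A) = [[0.90, 0.05], [0.05, 0.55]]
(I − A)⁻¹ = adj(I−A) / det(I−A) ≈
  [   1.8274     0.1015]
  [   0.1015     1.1168]
First solve x = (I − A)⁻¹ d = adj(I−A)·d / det(I−A); in particular x_2 = (0.05·120 + 0.55·140) / 0.4925 = 83.00 / 0.4925 ≈ 168.52792.
Intermediate flow from 1 to 2: z_12 = a_12 · x_2 = 0.05 × 83.00 / 0.4925 = 4.15 / 0.4925 ≈ 8.426.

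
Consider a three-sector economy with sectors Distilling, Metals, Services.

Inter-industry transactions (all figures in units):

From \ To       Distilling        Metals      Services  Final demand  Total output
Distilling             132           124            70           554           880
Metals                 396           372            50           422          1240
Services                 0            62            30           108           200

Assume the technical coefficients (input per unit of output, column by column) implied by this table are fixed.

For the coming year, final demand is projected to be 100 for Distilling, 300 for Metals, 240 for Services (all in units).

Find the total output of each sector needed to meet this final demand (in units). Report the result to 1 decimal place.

Technical coefficients a_ij = z_ij / X_j:
  a_11 = 132/880 = 0.15, a_21 = 396/880 = 0.45, a_31 = 0/880 = 0.00
  a_12 = 124/1240 = 0.10, a_22 = 372/1240 = 0.30, a_32 = 62/1240 = 0.05
  a_13 = 70/200 = 0.35, a_23 = 50/200 = 0.25, a_33 = 30/200 = 0.15
I − A =
  [   0.85    -0.10    -0.35]
  [  -0.45     0.70    -0.25]
  [   0.00    -0.05     0.85]
Cofactors of I−A, C_ij = (−1)^(i+j)·(minor ij) (rows/columns in the sector order above):
  C_11 = (0.70)(0.85) − (-0.25)(-0.05) = 0.5825
  C_12 = −[(-0.45)(0.85) − (-0.25)(0.00)] = 0.3825
  C_13 = (-0.45)(-0.05) − (0.70)(0.00) = 0.0225
  C_21 = −[(-0.10)(0.85) − (-0.35)(-0.05)] = 0.1025
  C_22 = (0.85)(0.85) − (-0.35)(0.00) = 0.7225
  C_23 = −[(0.85)(-0.05) − (-0.10)(0.00)] = 0.0425
  C_31 = (-0.10)(-0.25) − (-0.35)(0.70) = 0.2700
  C_32 = −[(0.85)(-0.25) − (-0.35)(-0.45)] = 0.3700
  C_33 = (0.85)(0.70) − (-0.10)(-0.45) = 0.5500
det(I−A) = Σ_j (I−A)_1j·C_1j = (0.85)(0.5825) + (-0.10)(0.3825) + (-0.35)(0.0225) = 0.4490
adj(I−A) = Cᵀ =
  [ 0.5825   0.1025   0.2700]
  [ 0.3825   0.7225   0.3700]
  [ 0.0225   0.0425   0.5500]
(I − A)⁻¹ = adj(I−A) / det(I−A) ≈
  [   1.2973     0.2283     0.6013]
  [   0.8519     1.6091     0.8241]
  [   0.0501     0.0947     1.2249]
x = (I − A)⁻¹ d = adj(I−A)·d / det(I−A), with det(I−A) = 0.4490:
  x_1 = (0.5825·100 + 0.1025·300 + 0.2700·240) / 0.4490 = 153.80 / 0.4490 ≈ 342.5
  x_2 = (0.3825·100 + 0.7225·300 + 0.3700·240) / 0.4490 = 343.80 / 0.4490 ≈ 765.7
  x_3 = (0.0225·100 + 0.0425·300 + 0.5500·240) / 0.4490 = 147.00 / 0.4490 ≈ 327.4

x_1 = 342.5, x_2 = 765.7, x_3 = 327.4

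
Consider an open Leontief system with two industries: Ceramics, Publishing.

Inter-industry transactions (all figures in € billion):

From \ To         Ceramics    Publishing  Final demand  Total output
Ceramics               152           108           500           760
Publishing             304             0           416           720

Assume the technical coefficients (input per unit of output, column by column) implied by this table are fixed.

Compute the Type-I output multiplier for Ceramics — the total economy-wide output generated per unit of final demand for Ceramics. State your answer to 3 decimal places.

Technical coefficients a_ij = z_ij / X_j:
  a_CC = 152/760 = 0.20, a_PC = 304/760 = 0.40
  a_CP = 108/720 = 0.15, a_PP = 0/720 = 0.00
I − A =
  [   0.80    -0.15]
  [  -0.40     1.00]
det(I−A) = (0.80)(1.00) − (-0.15)(-0.40) = 0.7400
adj(I−A) = [[1.00, 0.15], [0.40, 0.80]]
(I − A)⁻¹ = adj(I−A) / det(I−A) ≈
  [   1.3514     0.2027]
  [   0.5405     1.0811]
The output multiplier for sector j is the column-j sum of the Leontief inverse (I − A)⁻¹ = adj(I−A) / det(I−A).
Column C of adj(I−A): (1.00, 0.40); det(I−A) = 0.7400.
m_C = (1.00 + 0.40) / 0.7400 = 1.40 / 0.7400 ≈ 1.892.

m_C = 1.892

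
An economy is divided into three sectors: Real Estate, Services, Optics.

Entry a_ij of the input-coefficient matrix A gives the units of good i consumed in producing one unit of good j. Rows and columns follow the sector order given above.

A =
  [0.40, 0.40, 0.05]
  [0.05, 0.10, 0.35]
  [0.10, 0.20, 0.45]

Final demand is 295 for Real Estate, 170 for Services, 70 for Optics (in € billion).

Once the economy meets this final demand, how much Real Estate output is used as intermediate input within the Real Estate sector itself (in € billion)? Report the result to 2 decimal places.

I − A =
  [   0.60    -0.40    -0.05]
  [  -0.05     0.90    -0.35]
  [  -0.10    -0.20     0.55]
Cofactors of I−A, C_ij = (−1)^(i+j)·(minor ij) (rows/columns in the sector order above):
  C_11 = (0.90)(0.55) − (-0.35)(-0.20) = 0.4250
  C_12 = −[(-0.05)(0.55) − (-0.35)(-0.10)] = 0.0625
  C_13 = (-0.05)(-0.20) − (0.90)(-0.10) = 0.1000
  C_21 = −[(-0.40)(0.55) − (-0.05)(-0.20)] = 0.2300
  C_22 = (0.60)(0.55) − (-0.05)(-0.10) = 0.3250
  C_23 = −[(0.60)(-0.20) − (-0.40)(-0.10)] = 0.1600
  C_31 = (-0.40)(-0.35) − (-0.05)(0.90) = 0.1850
  C_32 = −[(0.60)(-0.35) − (-0.05)(-0.05)] = 0.2125
  C_33 = (0.60)(0.90) − (-0.40)(-0.05) = 0.5200
det(I−A) = Σ_j (I−A)_1j·C_1j = (0.60)(0.4250) + (-0.40)(0.0625) + (-0.05)(0.1000) = 0.2250
adj(I−A) = Cᵀ =
  [ 0.4250   0.2300   0.1850]
  [ 0.0625   0.3250   0.2125]
  [ 0.1000   0.1600   0.5200]
(I − A)⁻¹ = adj(I−A) / det(I−A) ≈
  [   1.8889     1.0222     0.8222]
  [   0.2778     1.4444     0.9444]
  [   0.4444     0.7111     2.3111]
First solve x = (I − A)⁻¹ d = adj(I−A)·d / det(I−A); in particular x_R = (0.4250·295 + 0.2300·170 + 0.1850·70) / 0.2250 = 177.425 / 0.2250 ≈ 788.5556.
Intermediate flow from R to R: z_RR = a_RR · x_R = 0.40 × 177.425 / 0.2250 = 70.97 / 0.2250 ≈ 315.42.

z_RR = 315.42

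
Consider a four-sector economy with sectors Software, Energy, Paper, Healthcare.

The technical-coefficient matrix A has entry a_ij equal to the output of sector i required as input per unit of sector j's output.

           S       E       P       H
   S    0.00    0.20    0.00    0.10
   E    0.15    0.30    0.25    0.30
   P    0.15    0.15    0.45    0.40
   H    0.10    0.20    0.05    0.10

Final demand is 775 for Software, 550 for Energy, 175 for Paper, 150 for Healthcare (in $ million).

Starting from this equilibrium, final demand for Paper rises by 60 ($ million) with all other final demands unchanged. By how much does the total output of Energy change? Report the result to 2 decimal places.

Δx_E = 67.99

I − A =
  [   1.00    -0.20     0.00    -0.10]
  [  -0.15     0.70    -0.25    -0.30]
  [  -0.15    -0.15     0.55    -0.40]
  [  -0.10    -0.20    -0.05     0.90]
Compute the cofactors C_ij = (−1)^(i+j)·(3×3 minor ij) of I−A; the adjugate is their transpose:
adj(I−A) = Cᵀ =
  [ 0.243500   0.106750   0.056500   0.087750]
  [ 0.133750   0.468750   0.238250   0.277000]
  [ 0.150250   0.251500   0.527000   0.334750]
  [ 0.065125   0.130000   0.088500   0.323500]
det(I−A) = Σ_j (I−A)_1j·C_1j = (1.00)(0.243500) + (-0.20)(0.133750) + (0.00)(0.150250) + (-0.10)(0.065125) = 0.2102375
(I − A)⁻¹ = adj(I−A) / det(I−A) ≈
  [   1.1582     0.5078     0.2687     0.4174]
  [   0.6362     2.2296     1.1332     1.3176]
  [   0.7147     1.1963     2.5067     1.5922]
  [   0.3098     0.6183     0.4210     1.5387]
Δx = (I − A)⁻¹ Δd with Δd having +60 in the Paper component and 0 elsewhere.
So Δx_E = L_EP · (+60), where L_EP = adj(I−A)_EP / det(I−A) = 0.238250 / 0.2102375.
Δx_E = 0.238250 × (+60) / 0.2102375 = 14.295 / 0.2102375 ≈ 67.99.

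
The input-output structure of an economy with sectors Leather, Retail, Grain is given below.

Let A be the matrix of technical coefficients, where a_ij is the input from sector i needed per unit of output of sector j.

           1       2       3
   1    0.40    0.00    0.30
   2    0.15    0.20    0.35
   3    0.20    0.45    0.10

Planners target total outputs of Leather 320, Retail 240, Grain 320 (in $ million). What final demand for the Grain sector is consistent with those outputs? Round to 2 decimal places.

d_3 = 116.00

I − A =
  [   0.60     0.00    -0.30]
  [  -0.15     0.80    -0.35]
  [  -0.20    -0.45     0.90]
d = (I − A) x:
  d_1 = (+0.60)·320 + (+0.00)·240 + (-0.30)·320 = 96.00
  d_2 = (-0.15)·320 + (+0.80)·240 + (-0.35)·320 = 32.00
  d_3 = (-0.20)·320 + (-0.45)·240 + (+0.90)·320 = 116.00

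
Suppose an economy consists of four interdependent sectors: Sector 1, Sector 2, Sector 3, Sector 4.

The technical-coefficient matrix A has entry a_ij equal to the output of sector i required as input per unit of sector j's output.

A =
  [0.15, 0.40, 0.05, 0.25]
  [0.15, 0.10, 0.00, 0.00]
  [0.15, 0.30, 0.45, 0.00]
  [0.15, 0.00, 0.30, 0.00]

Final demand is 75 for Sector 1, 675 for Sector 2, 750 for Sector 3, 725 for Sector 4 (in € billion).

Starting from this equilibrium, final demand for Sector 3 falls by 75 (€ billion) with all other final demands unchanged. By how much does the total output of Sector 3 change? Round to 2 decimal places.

I − A =
  [   0.85    -0.40    -0.05    -0.25]
  [  -0.15     0.90     0.00     0.00]
  [  -0.15    -0.30     0.55     0.00]
  [  -0.15     0.00    -0.30     1.00]
Compute the cofactors C_ij = (−1)^(i+j)·(3×3 minor ij) of I−A; the adjugate is their transpose:
adj(I−A) = Cᵀ =
  [ 0.495000   0.257500   0.112500   0.123750]
  [ 0.082500   0.428125   0.018750   0.020625]
  [ 0.180000   0.303750   0.671250   0.045000]
  [ 0.128250   0.129750   0.218250   0.378750]
det(I−A) = Σ_j (I−A)_1j·C_1j = (0.85)(0.495000) + (-0.40)(0.082500) + (-0.05)(0.180000) + (-0.25)(0.128250) = 0.3466875
(I − A)⁻¹ = adj(I−A) / det(I−A) ≈
  [   1.4278     0.7427     0.3245     0.3569]
  [   0.2380     1.2349     0.0541     0.0595]
  [   0.5192     0.8761     1.9362     0.1298]
  [   0.3699     0.3743     0.6295     1.0925]
Δx = (I − A)⁻¹ Δd with Δd having -75 in the Sector 3 component and 0 elsewhere.
So Δx_3 = L_33 · (-75), where L_33 = adj(I−A)_33 / det(I−A) = 0.671250 / 0.3466875.
Δx_3 = 0.671250 × (-75) / 0.3466875 = -50.34375 / 0.3466875 ≈ -145.21.

Δx_3 = -145.21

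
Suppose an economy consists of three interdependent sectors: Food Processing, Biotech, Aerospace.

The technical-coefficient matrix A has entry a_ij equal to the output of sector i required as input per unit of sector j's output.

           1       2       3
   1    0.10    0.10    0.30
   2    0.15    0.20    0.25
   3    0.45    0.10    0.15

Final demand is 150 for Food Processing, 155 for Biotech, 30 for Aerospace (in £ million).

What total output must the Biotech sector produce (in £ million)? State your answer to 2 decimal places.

I − A =
  [   0.90    -0.10    -0.30]
  [  -0.15     0.80    -0.25]
  [  -0.45    -0.10     0.85]
Cofactors of I−A, C_ij = (−1)^(i+j)·(minor ij) (rows/columns in the sector order above):
  C_11 = (0.80)(0.85) − (-0.25)(-0.10) = 0.6550
  C_12 = −[(-0.15)(0.85) − (-0.25)(-0.45)] = 0.2400
  C_13 = (-0.15)(-0.10) − (0.80)(-0.45) = 0.3750
  C_21 = −[(-0.10)(0.85) − (-0.30)(-0.10)] = 0.1150
  C_22 = (0.90)(0.85) − (-0.30)(-0.45) = 0.6300
  C_23 = −[(0.90)(-0.10) − (-0.10)(-0.45)] = 0.1350
  C_31 = (-0.10)(-0.25) − (-0.30)(0.80) = 0.2650
  C_32 = −[(0.90)(-0.25) − (-0.30)(-0.15)] = 0.2700
  C_33 = (0.90)(0.80) − (-0.10)(-0.15) = 0.7050
det(I−A) = Σ_j (I−A)_1j·C_1j = (0.90)(0.6550) + (-0.10)(0.2400) + (-0.30)(0.3750) = 0.4530
adj(I−A) = Cᵀ =
  [ 0.6550   0.1150   0.2650]
  [ 0.2400   0.6300   0.2700]
  [ 0.3750   0.1350   0.7050]
(I − A)⁻¹ = adj(I−A) / det(I−A) ≈
  [   1.4459     0.2539     0.5850]
  [   0.5298     1.3907     0.5960]
  [   0.8278     0.2980     1.5563]
x = (I − A)⁻¹ d = adj(I−A)·d / det(I−A), with det(I−A) = 0.4530:
  x_1 = (0.6550·150 + 0.1150·155 + 0.2650·30) / 0.4530 = 124.025 / 0.4530 ≈ 273.79
  x_2 = (0.2400·150 + 0.6300·155 + 0.2700·30) / 0.4530 = 141.75 / 0.4530 ≈ 312.91
  x_3 = (0.3750·150 + 0.1350·155 + 0.7050·30) / 0.4530 = 98.325 / 0.4530 ≈ 217.05

x_2 = 312.91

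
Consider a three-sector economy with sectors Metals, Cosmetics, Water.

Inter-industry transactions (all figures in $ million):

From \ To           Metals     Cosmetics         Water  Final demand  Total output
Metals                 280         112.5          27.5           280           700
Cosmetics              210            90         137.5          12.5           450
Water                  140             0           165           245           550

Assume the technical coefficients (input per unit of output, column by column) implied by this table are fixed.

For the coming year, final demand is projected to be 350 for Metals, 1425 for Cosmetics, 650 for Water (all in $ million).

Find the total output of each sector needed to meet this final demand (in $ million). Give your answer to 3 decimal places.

x_1 = 1946.768, x_2 = 2975.285, x_3 = 1484.791

Technical coefficients a_ij = z_ij / X_j:
  a_11 = 280/700 = 0.40, a_21 = 210/700 = 0.30, a_31 = 140/700 = 0.20
  a_12 = 112.5/450 = 0.25, a_22 = 90/450 = 0.20, a_32 = 0/450 = 0.00
  a_13 = 27.5/550 = 0.05, a_23 = 137.5/550 = 0.25, a_33 = 165/550 = 0.30
I − A =
  [   0.60    -0.25    -0.05]
  [  -0.30     0.80    -0.25]
  [  -0.20     0.00     0.70]
Cofactors of I−A, C_ij = (−1)^(i+j)·(minor ij) (rows/columns in the sector order above):
  C_11 = (0.80)(0.70) − (-0.25)(0.00) = 0.5600
  C_12 = −[(-0.30)(0.70) − (-0.25)(-0.20)] = 0.2600
  C_13 = (-0.30)(0.00) − (0.80)(-0.20) = 0.1600
  C_21 = −[(-0.25)(0.70) − (-0.05)(0.00)] = 0.1750
  C_22 = (0.60)(0.70) − (-0.05)(-0.20) = 0.4100
  C_23 = −[(0.60)(0.00) − (-0.25)(-0.20)] = 0.0500
  C_31 = (-0.25)(-0.25) − (-0.05)(0.80) = 0.1025
  C_32 = −[(0.60)(-0.25) − (-0.05)(-0.30)] = 0.1650
  C_33 = (0.60)(0.80) − (-0.25)(-0.30) = 0.4050
det(I−A) = Σ_j (I−A)_1j·C_1j = (0.60)(0.5600) + (-0.25)(0.2600) + (-0.05)(0.1600) = 0.2630
adj(I−A) = Cᵀ =
  [ 0.5600   0.1750   0.1025]
  [ 0.2600   0.4100   0.1650]
  [ 0.1600   0.0500   0.4050]
(I − A)⁻¹ = adj(I−A) / det(I−A) ≈
  [   2.1293     0.6654     0.3897]
  [   0.9886     1.5589     0.6274]
  [   0.6084     0.1901     1.5399]
x = (I − A)⁻¹ d = adj(I−A)·d / det(I−A), with det(I−A) = 0.2630:
  x_1 = (0.5600·350 + 0.1750·1425 + 0.1025·650) / 0.2630 = 512.00 / 0.2630 ≈ 1946.768
  x_2 = (0.2600·350 + 0.4100·1425 + 0.1650·650) / 0.2630 = 782.50 / 0.2630 ≈ 2975.285
  x_3 = (0.1600·350 + 0.0500·1425 + 0.4050·650) / 0.2630 = 390.50 / 0.2630 ≈ 1484.791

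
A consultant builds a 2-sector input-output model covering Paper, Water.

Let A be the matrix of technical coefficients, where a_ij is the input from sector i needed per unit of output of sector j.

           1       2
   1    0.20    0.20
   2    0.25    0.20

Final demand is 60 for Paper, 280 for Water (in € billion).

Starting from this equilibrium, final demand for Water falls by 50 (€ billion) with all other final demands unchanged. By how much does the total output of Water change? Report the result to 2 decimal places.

I − A =
  [   0.80    -0.20]
  [  -0.25     0.80]
det(I−A) = (0.80)(0.80) − (-0.20)(-0.25) = 0.5900
adj(I−A) = [[0.80, 0.20], [0.25, 0.80]]
(I − A)⁻¹ = adj(I−A) / det(I−A) ≈
  [   1.3559     0.3390]
  [   0.4237     1.3559]
Δx = (I − A)⁻¹ Δd with Δd having -50 in the Water component and 0 elsewhere.
So Δx_2 = L_22 · (-50), where L_22 = adj(I−A)_22 / det(I−A) = 0.80 / 0.5900.
Δx_2 = 0.80 × (-50) / 0.5900 = -40.00 / 0.5900 ≈ -67.80.

Δx_2 = -67.80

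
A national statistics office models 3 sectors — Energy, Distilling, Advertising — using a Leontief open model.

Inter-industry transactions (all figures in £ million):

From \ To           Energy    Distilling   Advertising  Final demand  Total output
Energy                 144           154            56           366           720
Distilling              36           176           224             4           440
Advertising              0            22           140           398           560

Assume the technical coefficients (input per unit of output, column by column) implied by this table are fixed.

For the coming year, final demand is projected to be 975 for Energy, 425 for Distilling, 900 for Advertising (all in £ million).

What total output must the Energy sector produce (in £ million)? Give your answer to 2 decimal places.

x_E = 2156.33

Technical coefficients a_ij = z_ij / X_j:
  a_EE = 144/720 = 0.20, a_DE = 36/720 = 0.05, a_AE = 0/720 = 0.00
  a_ED = 154/440 = 0.35, a_DD = 176/440 = 0.40, a_AD = 22/440 = 0.05
  a_EA = 56/560 = 0.10, a_DA = 224/560 = 0.40, a_AA = 140/560 = 0.25
I − A =
  [   0.80    -0.35    -0.10]
  [  -0.05     0.60    -0.40]
  [   0.00    -0.05     0.75]
Cofactors of I−A, C_ij = (−1)^(i+j)·(minor ij) (rows/columns in the sector order above):
  C_11 = (0.60)(0.75) − (-0.40)(-0.05) = 0.4300
  C_12 = −[(-0.05)(0.75) − (-0.40)(0.00)] = 0.0375
  C_13 = (-0.05)(-0.05) − (0.60)(0.00) = 0.0025
  C_21 = −[(-0.35)(0.75) − (-0.10)(-0.05)] = 0.2675
  C_22 = (0.80)(0.75) − (-0.10)(0.00) = 0.6000
  C_23 = −[(0.80)(-0.05) − (-0.35)(0.00)] = 0.0400
  C_31 = (-0.35)(-0.40) − (-0.10)(0.60) = 0.2000
  C_32 = −[(0.80)(-0.40) − (-0.10)(-0.05)] = 0.3250
  C_33 = (0.80)(0.60) − (-0.35)(-0.05) = 0.4625
det(I−A) = Σ_j (I−A)_1j·C_1j = (0.80)(0.4300) + (-0.35)(0.0375) + (-0.10)(0.0025) = 0.330625
adj(I−A) = Cᵀ =
  [ 0.4300   0.2675   0.2000]
  [ 0.0375   0.6000   0.3250]
  [ 0.0025   0.0400   0.4625]
(I − A)⁻¹ = adj(I−A) / det(I−A) ≈
  [   1.3006     0.8091     0.6049]
  [   0.1134     1.8147     0.9830]
  [   0.0076     0.1210     1.3989]
x = (I − A)⁻¹ d = adj(I−A)·d / det(I−A), with det(I−A) = 0.330625:
  x_E = (0.4300·975 + 0.2675·425 + 0.2000·900) / 0.330625 = 712.9375 / 0.330625 ≈ 2156.33
  x_D = (0.0375·975 + 0.6000·425 + 0.3250·900) / 0.330625 = 584.0625 / 0.330625 ≈ 1766.54
  x_A = (0.0025·975 + 0.0400·425 + 0.4625·900) / 0.330625 = 435.6875 / 0.330625 ≈ 1317.77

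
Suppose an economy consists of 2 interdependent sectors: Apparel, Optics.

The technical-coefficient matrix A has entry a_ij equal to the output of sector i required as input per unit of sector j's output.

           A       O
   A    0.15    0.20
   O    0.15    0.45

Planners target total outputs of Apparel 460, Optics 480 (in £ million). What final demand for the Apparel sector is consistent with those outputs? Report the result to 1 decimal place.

d_A = 295.0

I − A =
  [   0.85    -0.20]
  [  -0.15     0.55]
d = (I − A) x:
  d_A = (+0.85)·460 + (-0.20)·480 = 295.0
  d_O = (-0.15)·460 + (+0.55)·480 = 195.0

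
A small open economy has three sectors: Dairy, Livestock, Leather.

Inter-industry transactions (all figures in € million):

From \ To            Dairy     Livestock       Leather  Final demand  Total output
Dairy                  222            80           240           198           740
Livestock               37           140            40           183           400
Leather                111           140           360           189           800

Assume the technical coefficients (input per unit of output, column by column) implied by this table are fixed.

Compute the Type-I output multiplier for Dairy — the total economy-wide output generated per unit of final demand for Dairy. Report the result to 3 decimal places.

Technical coefficients a_ij = z_ij / X_j:
  a_11 = 222/740 = 0.30, a_21 = 37/740 = 0.05, a_31 = 111/740 = 0.15
  a_12 = 80/400 = 0.20, a_22 = 140/400 = 0.35, a_32 = 140/400 = 0.35
  a_13 = 240/800 = 0.30, a_23 = 40/800 = 0.05, a_33 = 360/800 = 0.45
I − A =
  [   0.70    -0.20    -0.30]
  [  -0.05     0.65    -0.05]
  [  -0.15    -0.35     0.55]
Cofactors of I−A, C_ij = (−1)^(i+j)·(minor ij) (rows/columns in the sector order above):
  C_11 = (0.65)(0.55) − (-0.05)(-0.35) = 0.3400
  C_12 = −[(-0.05)(0.55) − (-0.05)(-0.15)] = 0.0350
  C_13 = (-0.05)(-0.35) − (0.65)(-0.15) = 0.1150
  C_21 = −[(-0.20)(0.55) − (-0.30)(-0.35)] = 0.2150
  C_22 = (0.70)(0.55) − (-0.30)(-0.15) = 0.3400
  C_23 = −[(0.70)(-0.35) − (-0.20)(-0.15)] = 0.2750
  C_31 = (-0.20)(-0.05) − (-0.30)(0.65) = 0.2050
  C_32 = −[(0.70)(-0.05) − (-0.30)(-0.05)] = 0.0500
  C_33 = (0.70)(0.65) − (-0.20)(-0.05) = 0.4450
det(I−A) = Σ_j (I−A)_1j·C_1j = (0.70)(0.3400) + (-0.20)(0.0350) + (-0.30)(0.1150) = 0.1965
adj(I−A) = Cᵀ =
  [ 0.3400   0.2150   0.2050]
  [ 0.0350   0.3400   0.0500]
  [ 0.1150   0.2750   0.4450]
(I − A)⁻¹ = adj(I−A) / det(I−A) ≈
  [   1.7303     1.0941     1.0433]
  [   0.1781     1.7303     0.2545]
  [   0.5852     1.3995     2.2646]
The output multiplier for sector j is the column-j sum of the Leontief inverse (I − A)⁻¹ = adj(I−A) / det(I−A).
Column 1 of adj(I−A): (0.3400, 0.0350, 0.1150); det(I−A) = 0.1965.
m_1 = (0.3400 + 0.0350 + 0.1150) / 0.1965 = 0.49 / 0.1965 ≈ 2.494.

m_1 = 2.494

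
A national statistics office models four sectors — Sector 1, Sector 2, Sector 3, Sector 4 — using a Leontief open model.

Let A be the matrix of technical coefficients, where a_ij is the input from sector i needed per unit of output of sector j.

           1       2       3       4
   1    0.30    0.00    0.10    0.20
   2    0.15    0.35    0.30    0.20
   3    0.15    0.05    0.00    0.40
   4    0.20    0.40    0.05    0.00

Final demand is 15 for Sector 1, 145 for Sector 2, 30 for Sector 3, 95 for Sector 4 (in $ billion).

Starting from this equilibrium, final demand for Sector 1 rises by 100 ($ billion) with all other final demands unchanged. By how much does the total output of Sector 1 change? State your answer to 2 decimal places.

I − A =
  [   0.70     0.00    -0.10    -0.20]
  [  -0.15     0.65    -0.30    -0.20]
  [  -0.15    -0.05     1.00    -0.40]
  [  -0.20    -0.40    -0.05     1.00]
Compute the cofactors C_ij = (−1)^(i+j)·(3×3 minor ij) of I−A; the adjugate is their transpose:
adj(I−A) = Cᵀ =
  [ 0.49350   0.10150   0.08750   0.15400]
  [ 0.25750   0.62150   0.22550   0.26600]
  [ 0.17100   0.15700   0.36100   0.21000]
  [ 0.21025   0.27675   0.12575   0.43400]
det(I−A) = Σ_j (I−A)_1j·C_1j = (0.70)(0.49350) + (0.00)(0.25750) + (-0.10)(0.17100) + (-0.20)(0.21025) = 0.2863
(I − A)⁻¹ = adj(I−A) / det(I−A) ≈
  [   1.7237     0.3545     0.3056     0.5379]
  [   0.8994     2.1708     0.7876     0.9291]
  [   0.5973     0.5484     1.2609     0.7335]
  [   0.7344     0.9666     0.4392     1.5159]
Δx = (I − A)⁻¹ Δd with Δd having +100 in the Sector 1 component and 0 elsewhere.
So Δx_1 = L_11 · (+100), where L_11 = adj(I−A)_11 / det(I−A) = 0.49350 / 0.2863.
Δx_1 = 0.49350 × (+100) / 0.2863 = 49.35 / 0.2863 ≈ 172.37.

Δx_1 = 172.37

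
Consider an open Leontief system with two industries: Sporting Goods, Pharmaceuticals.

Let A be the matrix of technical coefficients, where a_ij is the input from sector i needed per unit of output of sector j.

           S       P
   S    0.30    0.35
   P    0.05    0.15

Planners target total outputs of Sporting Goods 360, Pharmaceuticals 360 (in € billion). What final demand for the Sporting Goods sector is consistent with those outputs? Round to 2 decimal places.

I − A =
  [   0.70    -0.35]
  [  -0.05     0.85]
d = (I − A) x:
  d_S = (+0.70)·360 + (-0.35)·360 = 126.00
  d_P = (-0.05)·360 + (+0.85)·360 = 288.00

d_S = 126.00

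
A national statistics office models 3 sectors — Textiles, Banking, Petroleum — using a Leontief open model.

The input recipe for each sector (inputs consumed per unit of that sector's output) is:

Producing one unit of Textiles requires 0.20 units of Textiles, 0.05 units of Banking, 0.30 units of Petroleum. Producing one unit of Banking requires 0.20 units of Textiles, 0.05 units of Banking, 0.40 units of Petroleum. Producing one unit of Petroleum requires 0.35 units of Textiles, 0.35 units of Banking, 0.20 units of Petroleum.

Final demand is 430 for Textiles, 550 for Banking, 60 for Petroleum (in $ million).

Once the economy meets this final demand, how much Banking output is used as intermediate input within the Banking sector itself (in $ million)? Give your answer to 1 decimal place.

z_22 = 52.0

I − A =
  [   0.80    -0.20    -0.35]
  [  -0.05     0.95    -0.35]
  [  -0.30    -0.40     0.80]
Cofactors of I−A, C_ij = (−1)^(i+j)·(minor ij) (rows/columns in the sector order above):
  C_11 = (0.95)(0.80) − (-0.35)(-0.40) = 0.6200
  C_12 = −[(-0.05)(0.80) − (-0.35)(-0.30)] = 0.1450
  C_13 = (-0.05)(-0.40) − (0.95)(-0.30) = 0.3050
  C_21 = −[(-0.20)(0.80) − (-0.35)(-0.40)] = 0.3000
  C_22 = (0.80)(0.80) − (-0.35)(-0.30) = 0.5350
  C_23 = −[(0.80)(-0.40) − (-0.20)(-0.30)] = 0.3800
  C_31 = (-0.20)(-0.35) − (-0.35)(0.95) = 0.4025
  C_32 = −[(0.80)(-0.35) − (-0.35)(-0.05)] = 0.2975
  C_33 = (0.80)(0.95) − (-0.20)(-0.05) = 0.7500
det(I−A) = Σ_j (I−A)_1j·C_1j = (0.80)(0.6200) + (-0.20)(0.1450) + (-0.35)(0.3050) = 0.36025
adj(I−A) = Cᵀ =
  [ 0.6200   0.3000   0.4025]
  [ 0.1450   0.5350   0.2975]
  [ 0.3050   0.3800   0.7500]
(I − A)⁻¹ = adj(I−A) / det(I−A) ≈
  [   1.7210     0.8328     1.1173]
  [   0.4025     1.4851     0.8258]
  [   0.8466     1.0548     2.0819]
First solve x = (I − A)⁻¹ d = adj(I−A)·d / det(I−A); in particular x_2 = (0.1450·430 + 0.5350·550 + 0.2975·60) / 0.36025 = 374.45 / 0.36025 ≈ 1039.417.
Intermediate flow from 2 to 2: z_22 = a_22 · x_2 = 0.05 × 374.45 / 0.36025 = 18.7225 / 0.36025 ≈ 52.0.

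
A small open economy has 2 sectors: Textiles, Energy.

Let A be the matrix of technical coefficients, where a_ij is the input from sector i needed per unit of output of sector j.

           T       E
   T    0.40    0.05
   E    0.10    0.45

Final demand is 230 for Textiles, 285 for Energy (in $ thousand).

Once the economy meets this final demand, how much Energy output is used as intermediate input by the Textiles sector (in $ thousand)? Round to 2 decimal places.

I − A =
  [   0.60    -0.05]
  [  -0.10     0.55]
det(I−A) = (0.60)(0.55) − (-0.05)(-0.10) = 0.3250
adj(I−A) = [[0.55, 0.05], [0.10, 0.60]]
(I − A)⁻¹ = adj(I−A) / det(I−A) ≈
  [   1.6923     0.1538]
  [   0.3077     1.8462]
First solve x = (I − A)⁻¹ d = adj(I−A)·d / det(I−A); in particular x_T = (0.55·230 + 0.05·285) / 0.3250 = 140.75 / 0.3250 ≈ 433.0769.
Intermediate flow from E to T: z_ET = a_ET · x_T = 0.10 × 140.75 / 0.3250 = 14.075 / 0.3250 ≈ 43.31.

z_ET = 43.31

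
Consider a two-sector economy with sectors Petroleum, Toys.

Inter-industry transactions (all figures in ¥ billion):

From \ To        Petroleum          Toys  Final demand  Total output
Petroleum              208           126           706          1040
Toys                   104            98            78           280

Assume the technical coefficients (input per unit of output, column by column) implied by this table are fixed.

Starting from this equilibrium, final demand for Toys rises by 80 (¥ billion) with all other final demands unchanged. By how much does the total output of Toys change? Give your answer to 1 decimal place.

Technical coefficients a_ij = z_ij / X_j:
  a_11 = 208/1040 = 0.20, a_21 = 104/1040 = 0.10
  a_12 = 126/280 = 0.45, a_22 = 98/280 = 0.35
I − A =
  [   0.80    -0.45]
  [  -0.10     0.65]
det(I−A) = (0.80)(0.65) − (-0.45)(-0.10) = 0.4750
adj(I−A) = [[0.65, 0.45], [0.10, 0.80]]
(I − A)⁻¹ = adj(I−A) / det(I−A) ≈
  [   1.3684     0.9474]
  [   0.2105     1.6842]
Δx = (I − A)⁻¹ Δd with Δd having +80 in the Toys component and 0 elsewhere.
So Δx_2 = L_22 · (+80), where L_22 = adj(I−A)_22 / det(I−A) = 0.80 / 0.4750.
Δx_2 = 0.80 × (+80) / 0.4750 = 64.00 / 0.4750 ≈ 134.7.

Δx_2 = 134.7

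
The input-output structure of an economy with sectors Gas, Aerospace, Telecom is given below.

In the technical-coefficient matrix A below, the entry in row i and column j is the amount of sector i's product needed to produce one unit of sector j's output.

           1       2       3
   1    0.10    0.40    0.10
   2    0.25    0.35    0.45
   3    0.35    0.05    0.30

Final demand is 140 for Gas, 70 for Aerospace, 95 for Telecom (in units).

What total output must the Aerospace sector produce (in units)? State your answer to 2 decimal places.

x_2 = 555.65

I − A =
  [   0.90    -0.40    -0.10]
  [  -0.25     0.65    -0.45]
  [  -0.35    -0.05     0.70]
Cofactors of I−A, C_ij = (−1)^(i+j)·(minor ij) (rows/columns in the sector order above):
  C_11 = (0.65)(0.70) − (-0.45)(-0.05) = 0.4325
  C_12 = −[(-0.25)(0.70) − (-0.45)(-0.35)] = 0.3325
  C_13 = (-0.25)(-0.05) − (0.65)(-0.35) = 0.2400
  C_21 = −[(-0.40)(0.70) − (-0.10)(-0.05)] = 0.2850
  C_22 = (0.90)(0.70) − (-0.10)(-0.35) = 0.5950
  C_23 = −[(0.90)(-0.05) − (-0.40)(-0.35)] = 0.1850
  C_31 = (-0.40)(-0.45) − (-0.10)(0.65) = 0.2450
  C_32 = −[(0.90)(-0.45) − (-0.10)(-0.25)] = 0.4300
  C_33 = (0.90)(0.65) − (-0.40)(-0.25) = 0.4850
det(I−A) = Σ_j (I−A)_1j·C_1j = (0.90)(0.4325) + (-0.40)(0.3325) + (-0.10)(0.2400) = 0.23225
adj(I−A) = Cᵀ =
  [ 0.4325   0.2850   0.2450]
  [ 0.3325   0.5950   0.4300]
  [ 0.2400   0.1850   0.4850]
(I − A)⁻¹ = adj(I−A) / det(I−A) ≈
  [   1.8622     1.2271     1.0549]
  [   1.4316     2.5619     1.8515]
  [   1.0334     0.7966     2.0883]
x = (I − A)⁻¹ d = adj(I−A)·d / det(I−A), with det(I−A) = 0.23225:
  x_1 = (0.4325·140 + 0.2850·70 + 0.2450·95) / 0.23225 = 103.775 / 0.23225 ≈ 446.82
  x_2 = (0.3325·140 + 0.5950·70 + 0.4300·95) / 0.23225 = 129.05 / 0.23225 ≈ 555.65
  x_3 = (0.2400·140 + 0.1850·70 + 0.4850·95) / 0.23225 = 92.625 / 0.23225 ≈ 398.82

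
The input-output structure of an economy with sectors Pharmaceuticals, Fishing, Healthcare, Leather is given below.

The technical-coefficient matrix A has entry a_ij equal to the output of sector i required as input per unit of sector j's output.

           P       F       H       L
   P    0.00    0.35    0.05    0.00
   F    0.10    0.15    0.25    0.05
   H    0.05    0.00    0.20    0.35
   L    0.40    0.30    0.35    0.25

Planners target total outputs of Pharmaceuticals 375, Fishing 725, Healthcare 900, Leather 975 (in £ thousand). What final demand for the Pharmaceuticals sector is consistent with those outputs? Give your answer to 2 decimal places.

d_P = 76.25

I − A =
  [   1.00    -0.35    -0.05     0.00]
  [  -0.10     0.85    -0.25    -0.05]
  [  -0.05     0.00     0.80    -0.35]
  [  -0.40    -0.30    -0.35     0.75]
d = (I − A) x:
  d_P = (+1.00)·375 + (-0.35)·725 + (-0.05)·900 + (+0.00)·975 = 76.25
  d_F = (-0.10)·375 + (+0.85)·725 + (-0.25)·900 + (-0.05)·975 = 305.00
  d_H = (-0.05)·375 + (+0.00)·725 + (+0.80)·900 + (-0.35)·975 = 360.00
  d_L = (-0.40)·375 + (-0.30)·725 + (-0.35)·900 + (+0.75)·975 = 48.75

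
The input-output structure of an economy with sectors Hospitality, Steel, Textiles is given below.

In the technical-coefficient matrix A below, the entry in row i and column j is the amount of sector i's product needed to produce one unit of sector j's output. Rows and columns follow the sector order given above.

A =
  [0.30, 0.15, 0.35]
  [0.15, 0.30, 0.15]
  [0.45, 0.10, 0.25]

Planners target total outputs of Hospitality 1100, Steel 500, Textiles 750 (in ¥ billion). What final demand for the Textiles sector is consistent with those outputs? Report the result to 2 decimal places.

d_T = 17.50

I − A =
  [   0.70    -0.15    -0.35]
  [  -0.15     0.70    -0.15]
  [  -0.45    -0.10     0.75]
d = (I − A) x:
  d_H = (+0.70)·1100 + (-0.15)·500 + (-0.35)·750 = 432.50
  d_S = (-0.15)·1100 + (+0.70)·500 + (-0.15)·750 = 72.50
  d_T = (-0.45)·1100 + (-0.10)·500 + (+0.75)·750 = 17.50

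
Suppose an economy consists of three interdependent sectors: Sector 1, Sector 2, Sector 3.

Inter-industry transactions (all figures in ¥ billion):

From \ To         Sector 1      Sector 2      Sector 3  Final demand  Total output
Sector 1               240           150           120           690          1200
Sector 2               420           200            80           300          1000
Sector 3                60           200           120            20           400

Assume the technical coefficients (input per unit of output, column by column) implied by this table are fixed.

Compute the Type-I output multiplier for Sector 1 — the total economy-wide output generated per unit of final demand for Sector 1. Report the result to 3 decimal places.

Technical coefficients a_ij = z_ij / X_j:
  a_11 = 240/1200 = 0.20, a_21 = 420/1200 = 0.35, a_31 = 60/1200 = 0.05
  a_12 = 150/1000 = 0.15, a_22 = 200/1000 = 0.20, a_32 = 200/1000 = 0.20
  a_13 = 120/400 = 0.30, a_23 = 80/400 = 0.20, a_33 = 120/400 = 0.30
I − A =
  [   0.80    -0.15    -0.30]
  [  -0.35     0.80    -0.20]
  [  -0.05    -0.20     0.70]
Cofactors of I−A, C_ij = (−1)^(i+j)·(minor ij) (rows/columns in the sector order above):
  C_11 = (0.80)(0.70) − (-0.20)(-0.20) = 0.5200
  C_12 = −[(-0.35)(0.70) − (-0.20)(-0.05)] = 0.2550
  C_13 = (-0.35)(-0.20) − (0.80)(-0.05) = 0.1100
  C_21 = −[(-0.15)(0.70) − (-0.30)(-0.20)] = 0.1650
  C_22 = (0.80)(0.70) − (-0.30)(-0.05) = 0.5450
  C_23 = −[(0.80)(-0.20) − (-0.15)(-0.05)] = 0.1675
  C_31 = (-0.15)(-0.20) − (-0.30)(0.80) = 0.2700
  C_32 = −[(0.80)(-0.20) − (-0.30)(-0.35)] = 0.2650
  C_33 = (0.80)(0.80) − (-0.15)(-0.35) = 0.5875
det(I−A) = Σ_j (I−A)_1j·C_1j = (0.80)(0.5200) + (-0.15)(0.2550) + (-0.30)(0.1100) = 0.34475
adj(I−A) = Cᵀ =
  [ 0.5200   0.1650   0.2700]
  [ 0.2550   0.5450   0.2650]
  [ 0.1100   0.1675   0.5875]
(I − A)⁻¹ = adj(I−A) / det(I−A) ≈
  [   1.5083     0.4786     0.7832]
  [   0.7397     1.5809     0.7687]
  [   0.3191     0.4859     1.7041]
The output multiplier for sector j is the column-j sum of the Leontief inverse (I − A)⁻¹ = adj(I−A) / det(I−A).
Column 1 of adj(I−A): (0.5200, 0.2550, 0.1100); det(I−A) = 0.34475.
m_1 = (0.5200 + 0.2550 + 0.1100) / 0.34475 = 0.885 / 0.34475 ≈ 2.567.

m_1 = 2.567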